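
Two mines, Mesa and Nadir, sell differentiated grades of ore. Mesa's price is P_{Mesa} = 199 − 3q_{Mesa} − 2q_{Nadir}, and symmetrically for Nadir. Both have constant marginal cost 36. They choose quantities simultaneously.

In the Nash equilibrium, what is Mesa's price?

97.125

Mine Mesa's profit: π = q_{Mesa}(199 − 3q_{Mesa} − 2q_{Nadir}) − 36q_{Mesa}.
∂π/∂q_{Mesa} = 163 − 6q_{Mesa} − 2q_{Nadir} = 0 ⇒ q_{Mesa} = 163/6 − (1/3)q_{Nadir}.
The game is symmetric, so in equilibrium q_{Nadir} = q_{Mesa}: the reaction function gives (4/3)q_{Mesa} = 163/6, hence q_{Mesa} = 20.375.
P_{Mesa} = 199 − 3·20.375 − 2·20.375 = 97.125.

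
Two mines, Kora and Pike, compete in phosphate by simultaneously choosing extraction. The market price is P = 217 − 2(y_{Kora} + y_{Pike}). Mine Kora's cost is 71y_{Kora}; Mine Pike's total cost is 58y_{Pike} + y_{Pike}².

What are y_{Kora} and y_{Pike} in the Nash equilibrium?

Mine Kora's profit: π = y_{Kora}(217 − 2(y_{Kora} + y_{Pike})) − 71y_{Kora}.
∂π/∂y_{Kora} = 146 − 4y_{Kora} − 2y_{Pike} = 0, so y_{Kora} = 36.5 − 0.5y_{Pike}.
For Pike: ∂π/∂y_{Pike} = 159 − 6y_{Pike} − 2y_{Kora} = 0 ⇒ y_{Pike} = 26.5 − (1/3)y_{Kora}.
Solving the two reaction functions simultaneously: (1 − (−0.5)(−1/3))y_{Kora} = 36.5 − 0.5·26.5, so (5/6)y_{Kora} = 23.25 and y_{Kora} = 27.9.
Then y_{Pike} = 26.5 − (1/3)·27.9 = 17.2.

27.9, 17.2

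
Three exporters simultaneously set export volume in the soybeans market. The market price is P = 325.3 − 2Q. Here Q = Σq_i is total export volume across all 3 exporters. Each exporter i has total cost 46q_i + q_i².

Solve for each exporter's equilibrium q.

27.93

A representative exporter's profit is π_i = q_i(325.3 − 2Q) − 46q_i − q_i², with Q = q_i + Σ_{j≠i} q_j.
First-order condition: 279.3 − 6q_i − 2Σ_{j≠i} q_j = 0.
With identical exporters, set every q_j = q: then 279.3 − 6q − 4q = 0, i.e. q = 279.3/10 = 27.93.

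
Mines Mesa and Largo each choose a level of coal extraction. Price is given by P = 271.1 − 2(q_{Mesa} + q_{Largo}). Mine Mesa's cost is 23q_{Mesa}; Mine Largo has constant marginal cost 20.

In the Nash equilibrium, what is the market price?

Mine Mesa's profit: π = q_{Mesa}(271.1 − 2(q_{Mesa} + q_{Largo})) − 23q_{Mesa}.
∂π/∂q_{Mesa} = 248.1 − 4q_{Mesa} − 2q_{Largo} = 0, so q_{Mesa} = 62.025 − 0.5q_{Largo}.
By the same steps for Largo: q_{Largo} = 62.775 − 0.5q_{Mesa}.
Substituting the second reaction function into the first: q_{Mesa} = 62.025 − 0.5(62.775 − 0.5q_{Mesa}), which gives 0.75q_{Mesa} = 30.6375 ⇒ q_{Mesa} = 40.85.
Then q_{Largo} = 62.775 − 0.5·40.85 = 42.35.
Equilibrium price: P = 271.1 − 2·83.2 = 104.7.

104.7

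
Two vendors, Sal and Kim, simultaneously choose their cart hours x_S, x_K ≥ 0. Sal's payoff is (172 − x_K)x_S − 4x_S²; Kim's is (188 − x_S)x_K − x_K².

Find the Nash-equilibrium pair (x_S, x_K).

10.4, 88.8

Expanding Sal's payoff: 172x_S − x_Kx_S − 4x_S².
∂π/∂x_S = 172 − x_K − 8x_S = 0, so x_S = 21.5 − 0.125x_K.
Likewise for Kim: x_K = 94 − 0.5x_S.
Solving the two reaction functions simultaneously: (1 − (−0.125)(−0.5))x_S = 21.5 − 0.125·94, so 0.9375x_S = 9.75 and x_S = 10.4.
Then x_K = 94 − 0.5·10.4 = 88.8.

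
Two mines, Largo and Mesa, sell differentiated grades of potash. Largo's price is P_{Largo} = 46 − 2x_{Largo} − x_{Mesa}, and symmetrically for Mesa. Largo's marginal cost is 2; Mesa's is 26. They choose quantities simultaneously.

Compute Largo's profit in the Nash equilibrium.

216.32

Mine Largo's profit: π = x_{Largo}(46 − 2x_{Largo} − x_{Mesa}) − 2x_{Largo}.
∂π/∂x_{Largo} = 44 − 4x_{Largo} − x_{Mesa} = 0 ⇒ x_{Largo} = 11 − 0.25x_{Mesa}.
Similarly x_{Mesa} = 5 − 0.25x_{Largo}.
Substituting the second reaction function into the first: x_{Largo} = 11 − 0.25(5 − 0.25x_{Largo}), which gives 0.9375x_{Largo} = 9.75 ⇒ x_{Largo} = 10.4.
Then x_{Mesa} = 5 − 0.25·10.4 = 2.4.
P_{Largo} = 46 − 2·10.4 − 2.4 = 22.8.
Profit = (22.8 − 2)·10.4 = 216.32.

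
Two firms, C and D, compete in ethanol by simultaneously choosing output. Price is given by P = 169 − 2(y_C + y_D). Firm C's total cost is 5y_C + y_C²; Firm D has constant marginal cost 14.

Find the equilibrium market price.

Firm C's profit: π = y_C(169 − 2(y_C + y_D)) − 5y_C − y_C².
∂π/∂y_C = 164 − 6y_C − 2y_D = 0, so y_C = 82/3 − (1/3)y_D.
For D: ∂π/∂y_D = 155 − 4y_D − 2y_C = 0 ⇒ y_D = 38.75 − 0.5y_C.
Plugging y_D into C's best response: y_C = 82/3 − (1/3)(38.75 − 0.5y_C) ⇒ (5/6)y_C = 173/12, so y_C = 17.3.
Then y_D = 38.75 − 0.5·17.3 = 30.1.
Equilibrium price: P = 169 − 2·47.4 = 74.2.

74.2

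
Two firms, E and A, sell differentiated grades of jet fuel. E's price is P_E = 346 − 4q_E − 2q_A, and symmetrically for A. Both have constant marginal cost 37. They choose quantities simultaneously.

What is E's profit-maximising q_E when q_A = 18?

34.125

Firm E's profit: π = q_E(346 − 4q_E − 2q_A) − 37q_E.
∂π/∂q_E = 309 − 8q_E − 2q_A = 0 ⇒ q_E = 38.625 − 0.25q_A.
At q_A = 18: q_E = 38.625 − 0.25·18 = 34.125.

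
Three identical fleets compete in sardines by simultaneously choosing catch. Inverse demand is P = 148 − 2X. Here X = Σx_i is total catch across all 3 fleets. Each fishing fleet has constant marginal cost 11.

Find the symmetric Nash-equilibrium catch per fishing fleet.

17.125

A representative fishing fleet's profit is π_i = x_i(148 − 2X) − 11x_i, with X = x_i + Σ_{j≠i} x_j.
First-order condition: 137 − 4x_i − 2Σ_{j≠i} x_j = 0.
Imposing symmetry (x_j = x for all j) turns Σ_{j≠i} x_j into 2x, so 137 = 8x and x = 17.125.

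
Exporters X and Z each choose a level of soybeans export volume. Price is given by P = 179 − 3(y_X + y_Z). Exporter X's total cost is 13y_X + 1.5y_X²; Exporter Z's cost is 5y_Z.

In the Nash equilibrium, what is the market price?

Exporter X's profit: π = y_X(179 − 3(y_X + y_Z)) − 13y_X − 1.5y_X².
∂π/∂y_X = 166 − 9y_X − 3y_Z = 0, so y_X = 166/9 − (1/3)y_Z.
For Z: ∂π/∂y_Z = 174 − 6y_Z − 3y_X = 0 ⇒ y_Z = 29 − 0.5y_X.
Solving the two reaction functions simultaneously: (1 − (−1/3)(−0.5))y_X = 166/9 − (1/3)·29, so (5/6)y_X = 79/9 and y_X = 158/15.
Then y_Z = 29 − 0.5·(158/15) = 356/15.
Equilibrium price: P = 179 − 3·(514/15) = 76.2.

76.2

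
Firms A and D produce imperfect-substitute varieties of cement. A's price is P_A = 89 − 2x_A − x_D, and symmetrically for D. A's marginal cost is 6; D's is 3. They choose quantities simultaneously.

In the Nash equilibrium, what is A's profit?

537.92

Firm A's profit: π = x_A(89 − 2x_A − x_D) − 6x_A.
∂π/∂x_A = 83 − 4x_A − x_D = 0 ⇒ x_A = 20.75 − 0.25x_D.
Similarly x_D = 21.5 − 0.25x_A.
Solving the two reaction functions simultaneously: (1 − (−0.25)(−0.25))x_A = 20.75 − 0.25·21.5, so 0.9375x_A = 15.375 and x_A = 16.4.
Then x_D = 21.5 − 0.25·16.4 = 17.4.
P_A = 89 − 2·16.4 − 17.4 = 38.8.
Profit = (38.8 − 6)·16.4 = 537.92.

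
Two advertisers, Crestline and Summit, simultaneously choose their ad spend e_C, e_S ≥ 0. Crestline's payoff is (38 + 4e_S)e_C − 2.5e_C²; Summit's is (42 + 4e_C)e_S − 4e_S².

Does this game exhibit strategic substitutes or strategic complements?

Expanding Crestline's payoff: 38e_C + 4e_Se_C − 2.5e_C².
∂π/∂e_C = 38 + 4e_S − 5e_C = 0, so e_C = 7.6 + 0.8e_S.
The best-response slope de_C/de_S = 0.8 > 0: the reaction function is upward-sloping, so the choices are strategic complements.

strategic complements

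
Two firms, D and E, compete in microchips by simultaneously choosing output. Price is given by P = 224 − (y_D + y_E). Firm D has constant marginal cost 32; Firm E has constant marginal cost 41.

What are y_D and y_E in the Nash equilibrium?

Firm D's profit: π = y_D(224 − (y_D + y_E)) − 32y_D.
∂π/∂y_D = 192 − 2y_D − y_E = 0, so y_D = 96 − 0.5y_E.
By the same steps for E: y_E = 91.5 − 0.5y_D.
Plugging y_E into D's best response: y_D = 96 − 0.5(91.5 − 0.5y_D) ⇒ 0.75y_D = 50.25, so y_D = 67.
Then y_E = 91.5 − 0.5·67 = 58.

67, 58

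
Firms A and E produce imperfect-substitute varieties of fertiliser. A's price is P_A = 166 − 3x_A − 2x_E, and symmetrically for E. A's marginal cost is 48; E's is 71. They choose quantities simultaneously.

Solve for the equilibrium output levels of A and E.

Firm A's profit: π = x_A(166 − 3x_A − 2x_E) − 48x_A.
∂π/∂x_A = 118 − 6x_A − 2x_E = 0 ⇒ x_A = 59/3 − (1/3)x_E.
Similarly x_E = 95/6 − (1/3)x_A.
Solving the two reaction functions simultaneously: (1 − (−1/3)(−1/3))x_A = 59/3 − (1/3)·(95/6), so (8/9)x_A = 259/18 and x_A = 16.1875.
Then x_E = 95/6 − (1/3)·16.1875 = 10.4375.

16.1875, 10.4375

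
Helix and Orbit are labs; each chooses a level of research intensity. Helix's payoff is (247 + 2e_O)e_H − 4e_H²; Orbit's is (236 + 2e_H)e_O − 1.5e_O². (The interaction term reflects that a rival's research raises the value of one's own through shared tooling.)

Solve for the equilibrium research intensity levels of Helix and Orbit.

60.65, 119.1

Expanding Helix's payoff: 247e_H + 2e_Oe_H − 4e_H².
∂π/∂e_H = 247 + 2e_O − 8e_H = 0, so e_H = 30.875 + 0.25e_O.
Likewise for Orbit: e_O = 236/3 + (2/3)e_H.
Plugging e_O into Helix's best response: e_H = 30.875 + 0.25(236/3 + (2/3)e_H) ⇒ (5/6)e_H = 1213/24, so e_H = 60.65.
Then e_O = 236/3 + (2/3)·60.65 = 119.1.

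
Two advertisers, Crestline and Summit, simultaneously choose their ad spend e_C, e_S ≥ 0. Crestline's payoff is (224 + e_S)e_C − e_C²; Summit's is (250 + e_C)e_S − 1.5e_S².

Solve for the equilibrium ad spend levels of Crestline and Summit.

184.4, 144.8

Expanding Crestline's payoff: 224e_C + e_Se_C − e_C².
∂π/∂e_C = 224 + e_S − 2e_C = 0, so e_C = 112 + 0.5e_S.
Likewise for Summit: e_S = 250/3 + (1/3)e_C.
Plugging e_S into Crestline's best response: e_C = 112 + 0.5(250/3 + (1/3)e_C) ⇒ (5/6)e_C = 461/3, so e_C = 184.4.
Then e_S = 250/3 + (1/3)·184.4 = 144.8.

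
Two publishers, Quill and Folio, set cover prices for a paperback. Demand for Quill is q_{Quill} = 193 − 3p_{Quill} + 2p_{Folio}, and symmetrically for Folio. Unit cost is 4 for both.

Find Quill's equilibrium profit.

6697.6875

Quill's profit: π = (p_{Quill} − 4)(193 − 3p_{Quill} + 2p_{Folio}).
∂π/∂p_{Quill} = 205 − 6p_{Quill} + 2p_{Folio} = 0 ⇒ p_{Quill} = 205/6 + (1/3)p_{Folio}.
Setting p_{Quill} = p_{Folio} in the reaction function: p_{Quill} = 205/6 + (1/3)p_{Quill}, so p_{Quill} = (205/6) / (2/3) = 51.25.
q_{Quill} = 193 − 3·51.25 + 2·51.25 = 141.75.
Profit = (51.25 − 4)·141.75 = 6697.6875.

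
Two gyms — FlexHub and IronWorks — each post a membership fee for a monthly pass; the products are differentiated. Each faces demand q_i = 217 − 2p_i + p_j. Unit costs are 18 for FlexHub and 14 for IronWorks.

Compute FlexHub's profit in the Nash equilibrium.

8659.28

FlexHub's profit: π = (p_{FlexHub} − 18)(217 − 2p_{FlexHub} + p_{IronWorks}).
∂π/∂p_{FlexHub} = 253 − 4p_{FlexHub} + p_{IronWorks} = 0 ⇒ p_{FlexHub} = 63.25 + 0.25p_{IronWorks}.
Similarly p_{IronWorks} = 61.25 + 0.25p_{FlexHub}.
Solving the two reaction functions simultaneously: (1 − (0.25)(0.25))p_{FlexHub} = 63.25 + 0.25·61.25, so 0.9375p_{FlexHub} = 78.5625 and p_{FlexHub} = 83.8.
Then p_{IronWorks} = 61.25 + 0.25·83.8 = 82.2.
q_{FlexHub} = 217 − 2·83.8 + 82.2 = 131.6.
Profit = (83.8 − 18)·131.6 = 8659.28.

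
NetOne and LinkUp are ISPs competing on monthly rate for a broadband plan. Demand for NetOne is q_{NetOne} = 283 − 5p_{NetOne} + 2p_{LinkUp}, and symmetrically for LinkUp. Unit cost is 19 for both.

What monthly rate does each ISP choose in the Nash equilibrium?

47.25

NetOne's profit: π = (p_{NetOne} − 19)(283 − 5p_{NetOne} + 2p_{LinkUp}).
∂π/∂p_{NetOne} = 378 − 10p_{NetOne} + 2p_{LinkUp} = 0 ⇒ p_{NetOne} = 37.8 + 0.2p_{LinkUp}.
Setting p_{NetOne} = p_{LinkUp} in the reaction function: p_{NetOne} = 37.8 + 0.2p_{NetOne}, so p_{NetOne} = 37.8 / 0.8 = 47.25.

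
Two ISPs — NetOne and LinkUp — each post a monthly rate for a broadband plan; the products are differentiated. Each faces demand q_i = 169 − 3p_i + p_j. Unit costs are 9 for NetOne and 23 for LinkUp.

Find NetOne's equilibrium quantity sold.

94.2

NetOne's profit: π = (p_{NetOne} − 9)(169 − 3p_{NetOne} + p_{LinkUp}).
∂π/∂p_{NetOne} = 196 − 6p_{NetOne} + p_{LinkUp} = 0 ⇒ p_{NetOne} = 98/3 + (1/6)p_{LinkUp}.
Similarly p_{LinkUp} = 119/3 + (1/6)p_{NetOne}.
Solving the two reaction functions simultaneously: (1 − (1/6)(1/6))p_{NetOne} = 98/3 + (1/6)·(119/3), so (35/36)p_{NetOne} = 707/18 and p_{NetOne} = 40.4.
Then p_{LinkUp} = 119/3 + (1/6)·40.4 = 46.4.
q_{NetOne} = 169 − 3·40.4 + 46.4 = 94.2.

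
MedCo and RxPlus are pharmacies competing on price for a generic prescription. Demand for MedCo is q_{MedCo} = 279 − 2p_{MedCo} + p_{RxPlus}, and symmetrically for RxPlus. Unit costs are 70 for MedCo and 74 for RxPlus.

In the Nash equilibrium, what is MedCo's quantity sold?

140.4

MedCo's profit: π = (p_{MedCo} − 70)(279 − 2p_{MedCo} + p_{RxPlus}).
∂π/∂p_{MedCo} = 419 − 4p_{MedCo} + p_{RxPlus} = 0 ⇒ p_{MedCo} = 104.75 + 0.25p_{RxPlus}.
Similarly p_{RxPlus} = 106.75 + 0.25p_{MedCo}.
Substituting the second reaction function into the first: p_{MedCo} = 104.75 + 0.25(106.75 + 0.25p_{MedCo}), which gives 0.9375p_{MedCo} = 131.4375 ⇒ p_{MedCo} = 140.2.
Then p_{RxPlus} = 106.75 + 0.25·140.2 = 141.8.
q_{MedCo} = 279 − 2·140.2 + 141.8 = 140.4.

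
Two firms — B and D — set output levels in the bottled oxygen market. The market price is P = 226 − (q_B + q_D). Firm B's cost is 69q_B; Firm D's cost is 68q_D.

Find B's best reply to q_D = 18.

69.5

Firm B's profit: π = q_B(226 − (q_B + q_D)) − 69q_B.
∂π/∂q_B = 157 − 2q_B − q_D = 0, so q_B = 78.5 − 0.5q_D.
At q_D = 18: q_B = 78.5 − 0.5·18 = 69.5.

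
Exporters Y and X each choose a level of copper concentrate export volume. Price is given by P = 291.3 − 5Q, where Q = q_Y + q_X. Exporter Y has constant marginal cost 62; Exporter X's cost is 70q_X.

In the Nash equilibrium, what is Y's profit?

Exporter Y's profit: π = q_Y(291.3 − 5(q_Y + q_X)) − 62q_Y.
∂π/∂q_Y = 229.3 − 10q_Y − 5q_X = 0, so q_Y = 22.93 − 0.5q_X.
By the same steps for X: q_X = 22.13 − 0.5q_Y.
Solving the two reaction functions simultaneously: (1 − (−0.5)(−0.5))q_Y = 22.93 − 0.5·22.13, so 0.75q_Y = 11.865 and q_Y = 15.82.
Then q_X = 22.13 − 0.5·15.82 = 14.22.
Price P = 291.3 − 5·30.04 = 141.1.
Y's profit: (141.1 − 62)·15.82 = 1251.362.

1251.362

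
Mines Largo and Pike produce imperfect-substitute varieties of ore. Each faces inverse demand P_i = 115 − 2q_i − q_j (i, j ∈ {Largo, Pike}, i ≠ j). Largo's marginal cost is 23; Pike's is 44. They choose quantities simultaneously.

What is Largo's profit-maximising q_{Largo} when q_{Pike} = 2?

22.5

Mine Largo's profit: π = q_{Largo}(115 − 2q_{Largo} − q_{Pike}) − 23q_{Largo}.
∂π/∂q_{Largo} = 92 − 4q_{Largo} − q_{Pike} = 0 ⇒ q_{Largo} = 23 − 0.25q_{Pike}.
At q_{Pike} = 2: q_{Largo} = 23 − 0.25·2 = 22.5.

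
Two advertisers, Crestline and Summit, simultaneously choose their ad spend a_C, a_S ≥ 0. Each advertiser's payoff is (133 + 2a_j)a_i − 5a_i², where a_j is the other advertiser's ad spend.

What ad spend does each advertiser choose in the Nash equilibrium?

Crestline's payoff is (133 + 2a_S)a_C − 5a_C².
∂π/∂a_C = 133 + 2a_S − 10a_C = 0, so a_C = 13.3 + 0.2a_S.
The game is symmetric, so in equilibrium a_S = a_C: the reaction function gives 0.8a_C = 13.3, hence a_C = 16.625.

16.625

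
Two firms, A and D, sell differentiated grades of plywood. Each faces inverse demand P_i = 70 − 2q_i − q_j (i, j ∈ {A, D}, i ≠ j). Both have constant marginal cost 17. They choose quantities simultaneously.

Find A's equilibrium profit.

224.72

Firm A's profit: π = q_A(70 − 2q_A − q_D) − 17q_A.
∂π/∂q_A = 53 − 4q_A − q_D = 0 ⇒ q_A = 13.25 − 0.25q_D.
Setting q_A = q_D in the reaction function: q_A = 13.25 − 0.25q_A, so q_A = 13.25 / 1.25 = 10.6.
P_A = 70 − 2·10.6 − 10.6 = 38.2.
Profit = (38.2 − 17)·10.6 = 224.72.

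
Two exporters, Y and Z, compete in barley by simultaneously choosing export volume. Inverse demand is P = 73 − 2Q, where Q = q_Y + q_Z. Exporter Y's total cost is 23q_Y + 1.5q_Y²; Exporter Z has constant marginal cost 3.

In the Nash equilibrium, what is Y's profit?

Exporter Y's profit: π = q_Y(73 − 2(q_Y + q_Z)) − 23q_Y − 1.5q_Y².
∂π/∂q_Y = 50 − 7q_Y − 2q_Z = 0, so q_Y = 50/7 − (2/7)q_Z.
For Z: ∂π/∂q_Z = 70 − 4q_Z − 2q_Y = 0 ⇒ q_Z = 17.5 − 0.5q_Y.
Plugging q_Z into Y's best response: q_Y = 50/7 − (2/7)(17.5 − 0.5q_Y) ⇒ (6/7)q_Y = 15/7, so q_Y = 2.5.
Then q_Z = 17.5 − 0.5·2.5 = 16.25.
Price P = 73 − 2·18.75 = 35.5.
Y's profit: (35.5 − 23)·2.5 − 1.5(2.5)² = 21.875.

21.875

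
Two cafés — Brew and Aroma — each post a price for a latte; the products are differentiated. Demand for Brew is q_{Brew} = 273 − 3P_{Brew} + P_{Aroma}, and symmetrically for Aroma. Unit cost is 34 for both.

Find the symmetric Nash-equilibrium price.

Brew's profit: π = (P_{Brew} − 34)(273 − 3P_{Brew} + P_{Aroma}).
∂π/∂P_{Brew} = 375 − 6P_{Brew} + P_{Aroma} = 0 ⇒ P_{Brew} = 62.5 + (1/6)P_{Aroma}.
The game is symmetric, so in equilibrium P_{Aroma} = P_{Brew}: the reaction function gives (5/6)P_{Brew} = 62.5, hence P_{Brew} = 75.

75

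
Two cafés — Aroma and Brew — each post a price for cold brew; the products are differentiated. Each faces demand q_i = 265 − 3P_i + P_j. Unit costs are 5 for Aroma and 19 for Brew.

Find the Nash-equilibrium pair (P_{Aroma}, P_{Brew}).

Aroma's profit: π = (P_{Aroma} − 5)(265 − 3P_{Aroma} + P_{Brew}).
∂π/∂P_{Aroma} = 280 − 6P_{Aroma} + P_{Brew} = 0 ⇒ P_{Aroma} = 140/3 + (1/6)P_{Brew}.
Similarly P_{Brew} = 161/3 + (1/6)P_{Aroma}.
Solving the two reaction functions simultaneously: (1 − (1/6)(1/6))P_{Aroma} = 140/3 + (1/6)·(161/3), so (35/36)P_{Aroma} = 1001/18 and P_{Aroma} = 57.2.
Then P_{Brew} = 161/3 + (1/6)·57.2 = 63.2.

57.2, 63.2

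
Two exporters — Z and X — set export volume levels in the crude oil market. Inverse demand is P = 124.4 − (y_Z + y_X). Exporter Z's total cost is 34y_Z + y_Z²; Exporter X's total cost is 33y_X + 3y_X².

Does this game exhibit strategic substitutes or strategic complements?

strategic substitutes

Exporter Z's profit: π = y_Z(124.4 − (y_Z + y_X)) − 34y_Z − y_Z².
∂π/∂y_Z = 90.4 − 4y_Z − y_X = 0, so y_Z = 22.6 − 0.25y_X.
The best-response slope dy_Z/dy_X = −0.25 < 0: the reaction function is downward-sloping, so the choices are strategic substitutes.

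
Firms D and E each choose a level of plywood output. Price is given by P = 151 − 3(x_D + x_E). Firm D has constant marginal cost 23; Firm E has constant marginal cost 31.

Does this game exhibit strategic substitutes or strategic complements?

strategic substitutes

Firm D's profit: π = x_D(151 − 3(x_D + x_E)) − 23x_D.
∂π/∂x_D = 128 − 6x_D − 3x_E = 0, so x_D = 64/3 − 0.5x_E.
The best-response slope dx_D/dx_E = −0.5 < 0: the reaction function is downward-sloping, so the choices are strategic substitutes.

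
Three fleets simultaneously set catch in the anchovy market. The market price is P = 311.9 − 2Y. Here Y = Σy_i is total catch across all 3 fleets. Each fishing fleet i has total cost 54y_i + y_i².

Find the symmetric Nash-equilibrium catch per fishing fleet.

25.79

A representative fishing fleet's profit is π_i = y_i(311.9 − 2Y) − 54y_i − y_i², with Y = y_i + Σ_{j≠i} y_j.
First-order condition: 257.9 − 6y_i − 2Σ_{j≠i} y_j = 0.
With identical fishing fleets, set every y_j = y: then 257.9 − 6y − 4y = 0, i.e. y = 257.9/10 = 25.79.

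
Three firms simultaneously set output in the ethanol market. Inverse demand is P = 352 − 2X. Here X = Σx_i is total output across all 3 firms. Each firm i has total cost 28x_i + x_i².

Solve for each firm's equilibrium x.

32.4

A representative firm's profit is π_i = x_i(352 − 2X) − 28x_i − x_i², with X = x_i + Σ_{j≠i} x_j.
First-order condition: 324 − 6x_i − 2Σ_{j≠i} x_j = 0.
With identical firms, set every x_j = x: then 324 − 6x − 4x = 0, i.e. x = 324/10 = 32.4.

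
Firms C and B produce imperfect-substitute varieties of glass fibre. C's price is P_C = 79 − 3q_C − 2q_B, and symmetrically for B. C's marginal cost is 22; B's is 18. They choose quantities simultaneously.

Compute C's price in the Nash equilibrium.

Firm C's profit: π = q_C(79 − 3q_C − 2q_B) − 22q_C.
∂π/∂q_C = 57 − 6q_C − 2q_B = 0 ⇒ q_C = 9.5 − (1/3)q_B.
Similarly q_B = 61/6 − (1/3)q_C.
Plugging q_B into C's best response: q_C = 9.5 − (1/3)(61/6 − (1/3)q_C) ⇒ (8/9)q_C = 55/9, so q_C = 6.875.
Then q_B = 61/6 − (1/3)·6.875 = 7.875.
P_C = 79 − 3·6.875 − 2·7.875 = 42.625.

42.625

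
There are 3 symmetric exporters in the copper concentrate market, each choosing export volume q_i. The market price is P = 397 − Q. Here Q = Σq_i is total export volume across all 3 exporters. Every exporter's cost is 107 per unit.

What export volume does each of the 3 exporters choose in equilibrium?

72.5

A representative exporter's profit is π_i = q_i(397 − Q) − 107q_i, with Q = q_i + Σ_{j≠i} q_j.
First-order condition: 290 − 2q_i − Σ_{j≠i} q_j = 0.
With identical exporters, set every q_j = q: then 290 − 2q − 2q = 0, i.e. q = 290/4 = 72.5.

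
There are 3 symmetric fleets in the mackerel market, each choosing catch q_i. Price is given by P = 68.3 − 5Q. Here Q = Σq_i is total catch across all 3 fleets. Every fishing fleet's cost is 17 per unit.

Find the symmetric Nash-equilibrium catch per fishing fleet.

2.565

A representative fishing fleet's profit is π_i = q_i(68.3 − 5Q) − 17q_i, with Q = q_i + Σ_{j≠i} q_j.
First-order condition: 51.3 − 10q_i − 5Σ_{j≠i} q_j = 0.
Imposing symmetry (q_j = q for all j) turns Σ_{j≠i} q_j into 2q, so 51.3 = 20q and q = 2.565.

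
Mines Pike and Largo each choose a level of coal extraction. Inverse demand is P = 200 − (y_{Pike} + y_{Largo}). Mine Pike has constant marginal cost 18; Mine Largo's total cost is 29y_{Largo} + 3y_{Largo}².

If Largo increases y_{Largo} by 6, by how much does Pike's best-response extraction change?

-3

Mine Pike's profit: π = y_{Pike}(200 − (y_{Pike} + y_{Largo})) − 18y_{Pike}.
∂π/∂y_{Pike} = 182 − 2y_{Pike} − y_{Largo} = 0, so y_{Pike} = 91 − 0.5y_{Largo}.
The reaction-function slope is −0.5, so a 6-unit rise in y_{Largo} moves y_{Pike} by −0.5 × 6 = −3. Pike's best response falls — the actions are strategic substitutes.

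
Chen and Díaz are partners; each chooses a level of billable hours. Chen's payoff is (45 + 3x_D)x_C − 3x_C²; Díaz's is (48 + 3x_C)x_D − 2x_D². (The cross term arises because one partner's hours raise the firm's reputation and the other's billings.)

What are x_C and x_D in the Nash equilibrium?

Expanding Chen's payoff: 45x_C + 3x_Dx_C − 3x_C².
∂π/∂x_C = 45 + 3x_D − 6x_C = 0, so x_C = 7.5 + 0.5x_D.
Likewise for Díaz: x_D = 12 + 0.75x_C.
Substituting the second reaction function into the first: x_C = 7.5 + 0.5(12 + 0.75x_C), which gives 0.625x_C = 13.5 ⇒ x_C = 21.6.
Then x_D = 12 + 0.75·21.6 = 28.2.

21.6, 28.2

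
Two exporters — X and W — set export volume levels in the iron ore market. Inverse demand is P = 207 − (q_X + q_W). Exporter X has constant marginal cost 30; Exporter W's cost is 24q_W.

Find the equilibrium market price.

Exporter X's profit: π = q_X(207 − (q_X + q_W)) − 30q_X.
∂π/∂q_X = 177 − 2q_X − q_W = 0, so q_X = 88.5 − 0.5q_W.
By the same steps for W: q_W = 91.5 − 0.5q_X.
Solving the two reaction functions simultaneously: (1 − (−0.5)(−0.5))q_X = 88.5 − 0.5·91.5, so 0.75q_X = 42.75 and q_X = 57.
Then q_W = 91.5 − 0.5·57 = 63.
Equilibrium price: P = 207 − 120 = 87.

87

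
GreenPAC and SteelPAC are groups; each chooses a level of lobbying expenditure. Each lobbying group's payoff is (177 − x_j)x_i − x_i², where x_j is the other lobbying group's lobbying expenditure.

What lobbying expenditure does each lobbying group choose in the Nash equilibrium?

GreenPAC's payoff is (177 − x_S)x_G − x_G².
∂π/∂x_G = 177 − x_S − 2x_G = 0, so x_G = 88.5 − 0.5x_S.
By symmetry x_S = x_G; substituting into the reaction function, 1.5x_G = 88.5 and x_G = 59.

59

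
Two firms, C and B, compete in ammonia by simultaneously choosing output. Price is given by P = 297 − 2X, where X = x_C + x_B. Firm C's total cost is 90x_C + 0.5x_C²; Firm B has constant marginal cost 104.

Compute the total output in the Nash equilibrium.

Firm C's profit: π = x_C(297 − 2(x_C + x_B)) − 90x_C − 0.5x_C².
∂π/∂x_C = 207 − 5x_C − 2x_B = 0, so x_C = 41.4 − 0.4x_B.
For B: ∂π/∂x_B = 193 − 4x_B − 2x_C = 0 ⇒ x_B = 48.25 − 0.5x_C.
Solving the two reaction functions simultaneously: (1 − (−0.4)(−0.5))x_C = 41.4 − 0.4·48.25, so 0.8x_C = 22.1 and x_C = 27.625.
Then x_B = 48.25 − 0.5·27.625 = 34.4375.
Total output: 27.625 + 34.4375 = 62.0625.

62.0625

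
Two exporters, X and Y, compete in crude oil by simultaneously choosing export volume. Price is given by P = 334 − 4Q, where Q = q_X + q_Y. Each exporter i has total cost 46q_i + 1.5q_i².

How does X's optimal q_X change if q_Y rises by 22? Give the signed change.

Exporter X's profit: π = q_X(334 − 4(q_X + q_Y)) − 46q_X − 1.5q_X².
∂π/∂q_X = 288 − 11q_X − 4q_Y = 0, so q_X = 288/11 − (4/11)q_Y.
The reaction-function slope is −4/11, so a 22-unit rise in q_Y moves q_X by −4/11 × 22 = −8. X's best response falls — the actions are strategic substitutes.

-8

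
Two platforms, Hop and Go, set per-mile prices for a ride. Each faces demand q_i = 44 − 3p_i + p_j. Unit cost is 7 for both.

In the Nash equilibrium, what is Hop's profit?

108

Hop's profit: π = (p_{Hop} − 7)(44 − 3p_{Hop} + p_{Go}).
∂π/∂p_{Hop} = 65 − 6p_{Hop} + p_{Go} = 0 ⇒ p_{Hop} = 65/6 + (1/6)p_{Go}.
Setting p_{Hop} = p_{Go} in the reaction function: p_{Hop} = 65/6 + (1/6)p_{Hop}, so p_{Hop} = (65/6) / (5/6) = 13.
q_{Hop} = 44 − 3·13 + 13 = 18.
Profit = (13 − 7)·18 = 108.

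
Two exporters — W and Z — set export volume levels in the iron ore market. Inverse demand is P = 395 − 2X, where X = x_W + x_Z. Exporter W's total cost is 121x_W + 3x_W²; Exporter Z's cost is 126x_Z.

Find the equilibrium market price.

Exporter W's profit: π = x_W(395 − 2(x_W + x_Z)) − 121x_W − 3x_W².
∂π/∂x_W = 274 − 10x_W − 2x_Z = 0, so x_W = 27.4 − 0.2x_Z.
For Z: ∂π/∂x_Z = 269 − 4x_Z − 2x_W = 0 ⇒ x_Z = 67.25 − 0.5x_W.
Plugging x_Z into W's best response: x_W = 27.4 − 0.2(67.25 − 0.5x_W) ⇒ 0.9x_W = 13.95, so x_W = 15.5.
Then x_Z = 67.25 − 0.5·15.5 = 59.5.
Equilibrium price: P = 395 − 2·75 = 245.

245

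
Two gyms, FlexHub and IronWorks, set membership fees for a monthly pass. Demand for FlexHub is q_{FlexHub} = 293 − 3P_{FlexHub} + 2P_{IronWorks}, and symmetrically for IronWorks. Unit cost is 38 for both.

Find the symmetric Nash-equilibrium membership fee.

FlexHub's profit: π = (P_{FlexHub} − 38)(293 − 3P_{FlexHub} + 2P_{IronWorks}).
∂π/∂P_{FlexHub} = 407 − 6P_{FlexHub} + 2P_{IronWorks} = 0 ⇒ P_{FlexHub} = 407/6 + (1/3)P_{IronWorks}.
The game is symmetric, so in equilibrium P_{IronWorks} = P_{FlexHub}: the reaction function gives (2/3)P_{FlexHub} = 407/6, hence P_{FlexHub} = 101.75.

101.75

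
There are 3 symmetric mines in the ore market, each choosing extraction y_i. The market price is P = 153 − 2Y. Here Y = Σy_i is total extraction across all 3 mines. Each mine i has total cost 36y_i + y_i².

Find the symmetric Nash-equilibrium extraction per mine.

11.7

A representative mine's profit is π_i = y_i(153 − 2Y) − 36y_i − y_i², with Y = y_i + Σ_{j≠i} y_j.
First-order condition: 117 − 6y_i − 2Σ_{j≠i} y_j = 0.
With identical mines, set every y_j = y: then 117 − 6y − 4y = 0, i.e. y = 117/10 = 11.7.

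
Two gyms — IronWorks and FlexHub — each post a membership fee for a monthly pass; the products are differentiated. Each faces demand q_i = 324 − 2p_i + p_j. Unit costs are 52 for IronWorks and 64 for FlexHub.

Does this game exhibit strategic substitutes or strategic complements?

IronWorks's profit: π = (p_{IronWorks} − 52)(324 − 2p_{IronWorks} + p_{FlexHub}).
∂π/∂p_{IronWorks} = 428 − 4p_{IronWorks} + p_{FlexHub} = 0 ⇒ p_{IronWorks} = 107 + 0.25p_{FlexHub}.
The best-response slope dp_{IronWorks}/dp_{FlexHub} = 0.25 > 0: the reaction function is upward-sloping, so the choices are strategic complements.

strategic complements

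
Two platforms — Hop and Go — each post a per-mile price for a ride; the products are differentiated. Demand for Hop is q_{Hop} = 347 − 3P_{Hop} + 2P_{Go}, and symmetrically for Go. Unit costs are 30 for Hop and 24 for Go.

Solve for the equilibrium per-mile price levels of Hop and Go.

108.125, 105.875

Hop's profit: π = (P_{Hop} − 30)(347 − 3P_{Hop} + 2P_{Go}).
∂π/∂P_{Hop} = 437 − 6P_{Hop} + 2P_{Go} = 0 ⇒ P_{Hop} = 437/6 + (1/3)P_{Go}.
Similarly P_{Go} = 419/6 + (1/3)P_{Hop}.
Plugging P_{Go} into Hop's best response: P_{Hop} = 437/6 + (1/3)(419/6 + (1/3)P_{Hop}) ⇒ (8/9)P_{Hop} = 865/9, so P_{Hop} = 108.125.
Then P_{Go} = 419/6 + (1/3)·108.125 = 105.875.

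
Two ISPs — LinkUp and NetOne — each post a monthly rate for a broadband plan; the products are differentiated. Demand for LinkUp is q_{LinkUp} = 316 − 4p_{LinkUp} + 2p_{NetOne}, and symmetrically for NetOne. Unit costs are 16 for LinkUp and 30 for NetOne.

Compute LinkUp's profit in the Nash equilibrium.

9682.56

LinkUp's profit: π = (p_{LinkUp} − 16)(316 − 4p_{LinkUp} + 2p_{NetOne}).
∂π/∂p_{LinkUp} = 380 − 8p_{LinkUp} + 2p_{NetOne} = 0 ⇒ p_{LinkUp} = 47.5 + 0.25p_{NetOne}.
Similarly p_{NetOne} = 54.5 + 0.25p_{LinkUp}.
Substituting the second reaction function into the first: p_{LinkUp} = 47.5 + 0.25(54.5 + 0.25p_{LinkUp}), which gives 0.9375p_{LinkUp} = 61.125 ⇒ p_{LinkUp} = 65.2.
Then p_{NetOne} = 54.5 + 0.25·65.2 = 70.8.
q_{LinkUp} = 316 − 4·65.2 + 2·70.8 = 196.8.
Profit = (65.2 − 16)·196.8 = 9682.56.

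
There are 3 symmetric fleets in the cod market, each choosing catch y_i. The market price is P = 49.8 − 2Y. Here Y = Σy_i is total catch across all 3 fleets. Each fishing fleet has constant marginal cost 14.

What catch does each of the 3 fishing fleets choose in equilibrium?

A representative fishing fleet's profit is π_i = y_i(49.8 − 2Y) − 14y_i, with Y = y_i + Σ_{j≠i} y_j.
First-order condition: 35.8 − 4y_i − 2Σ_{j≠i} y_j = 0.
Imposing symmetry (y_j = y for all j) turns Σ_{j≠i} y_j into 2y, so 35.8 = 8y and y = 4.475.

4.475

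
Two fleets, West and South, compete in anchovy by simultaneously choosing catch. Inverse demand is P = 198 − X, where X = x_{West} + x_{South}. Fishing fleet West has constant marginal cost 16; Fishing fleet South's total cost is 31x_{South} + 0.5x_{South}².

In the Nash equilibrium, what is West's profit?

Fishing fleet West's profit: π = x_{West}(198 − (x_{West} + x_{South})) − 16x_{West}.
∂π/∂x_{West} = 182 − 2x_{West} − x_{South} = 0, so x_{West} = 91 − 0.5x_{South}.
For South: ∂π/∂x_{South} = 167 − 3x_{South} − x_{West} = 0 ⇒ x_{South} = 167/3 − (1/3)x_{West}.
Plugging x_{South} into West's best response: x_{West} = 91 − 0.5(167/3 − (1/3)x_{West}) ⇒ (5/6)x_{West} = 379/6, so x_{West} = 75.8.
Then x_{South} = 167/3 − (1/3)·75.8 = 30.4.
Price P = 198 − 106.2 = 91.8.
West's profit: (91.8 − 16)·75.8 = 5745.64.

5745.64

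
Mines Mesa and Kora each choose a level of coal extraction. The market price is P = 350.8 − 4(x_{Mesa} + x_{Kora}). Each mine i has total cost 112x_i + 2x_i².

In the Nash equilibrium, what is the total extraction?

29.85

Mine Mesa's profit: π = x_{Mesa}(350.8 − 4(x_{Mesa} + x_{Kora})) − 112x_{Mesa} − 2x_{Mesa}².
∂π/∂x_{Mesa} = 238.8 − 12x_{Mesa} − 4x_{Kora} = 0, so x_{Mesa} = 19.9 − (1/3)x_{Kora}.
The game is symmetric, so in equilibrium x_{Kora} = x_{Mesa}: the reaction function gives (4/3)x_{Mesa} = 19.9, hence x_{Mesa} = 14.925.
Total extraction: 14.925 + 14.925 = 29.85.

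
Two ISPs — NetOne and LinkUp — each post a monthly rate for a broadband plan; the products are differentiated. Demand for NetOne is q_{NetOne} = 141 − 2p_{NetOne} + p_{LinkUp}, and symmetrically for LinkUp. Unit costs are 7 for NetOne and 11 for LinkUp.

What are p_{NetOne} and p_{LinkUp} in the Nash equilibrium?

52.2, 53.8

NetOne's profit: π = (p_{NetOne} − 7)(141 − 2p_{NetOne} + p_{LinkUp}).
∂π/∂p_{NetOne} = 155 − 4p_{NetOne} + p_{LinkUp} = 0 ⇒ p_{NetOne} = 38.75 + 0.25p_{LinkUp}.
Similarly p_{LinkUp} = 40.75 + 0.25p_{NetOne}.
Solving the two reaction functions simultaneously: (1 − (0.25)(0.25))p_{NetOne} = 38.75 + 0.25·40.75, so 0.9375p_{NetOne} = 48.9375 and p_{NetOne} = 52.2.
Then p_{LinkUp} = 40.75 + 0.25·52.2 = 53.8.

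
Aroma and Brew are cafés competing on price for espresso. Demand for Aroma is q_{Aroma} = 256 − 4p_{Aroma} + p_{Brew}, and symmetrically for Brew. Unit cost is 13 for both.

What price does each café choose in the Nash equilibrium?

44

Aroma's profit: π = (p_{Aroma} − 13)(256 − 4p_{Aroma} + p_{Brew}).
∂π/∂p_{Aroma} = 308 − 8p_{Aroma} + p_{Brew} = 0 ⇒ p_{Aroma} = 38.5 + 0.125p_{Brew}.
Setting p_{Aroma} = p_{Brew} in the reaction function: p_{Aroma} = 38.5 + 0.125p_{Aroma}, so p_{Aroma} = 38.5 / 0.875 = 44.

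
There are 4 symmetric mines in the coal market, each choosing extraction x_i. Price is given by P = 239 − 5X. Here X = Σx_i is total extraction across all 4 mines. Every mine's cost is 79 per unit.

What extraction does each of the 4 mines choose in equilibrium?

A representative mine's profit is π_i = x_i(239 − 5X) − 79x_i, with X = x_i + Σ_{j≠i} x_j.
First-order condition: 160 − 10x_i − 5Σ_{j≠i} x_j = 0.
With identical mines, set every x_j = x: then 160 − 10x − 15x = 0, i.e. x = 160/25 = 6.4.

6.4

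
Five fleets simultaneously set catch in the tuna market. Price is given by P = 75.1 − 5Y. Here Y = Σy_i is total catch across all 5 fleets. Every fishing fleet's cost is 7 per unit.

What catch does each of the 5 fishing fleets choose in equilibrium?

2.27

A representative fishing fleet's profit is π_i = y_i(75.1 − 5Y) − 7y_i, with Y = y_i + Σ_{j≠i} y_j.
First-order condition: 68.1 − 10y_i − 5Σ_{j≠i} y_j = 0.
In a symmetric equilibrium every fishing fleet chooses the same y, so Σ_{j≠i} y_j = 4y. The condition becomes 68.1 − 30y = 0, giving y = 68.1/30 = 2.27.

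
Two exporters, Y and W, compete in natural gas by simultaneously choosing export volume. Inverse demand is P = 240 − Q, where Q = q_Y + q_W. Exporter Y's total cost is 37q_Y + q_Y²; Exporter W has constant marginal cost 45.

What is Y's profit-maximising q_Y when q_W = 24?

44.75

Exporter Y's profit: π = q_Y(240 − (q_Y + q_W)) − 37q_Y − q_Y².
∂π/∂q_Y = 203 − 4q_Y − q_W = 0, so q_Y = 50.75 − 0.25q_W.
At q_W = 24: q_Y = 50.75 − 0.25·24 = 44.75.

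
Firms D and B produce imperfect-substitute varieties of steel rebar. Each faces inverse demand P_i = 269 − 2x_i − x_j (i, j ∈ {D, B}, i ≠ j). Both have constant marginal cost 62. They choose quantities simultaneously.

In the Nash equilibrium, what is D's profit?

3427.92

Firm D's profit: π = x_D(269 − 2x_D − x_B) − 62x_D.
∂π/∂x_D = 207 − 4x_D − x_B = 0 ⇒ x_D = 51.75 − 0.25x_B.
Setting x_D = x_B in the reaction function: x_D = 51.75 − 0.25x_D, so x_D = 51.75 / 1.25 = 41.4.
P_D = 269 − 2·41.4 − 41.4 = 144.8.
Profit = (144.8 − 62)·41.4 = 3427.92.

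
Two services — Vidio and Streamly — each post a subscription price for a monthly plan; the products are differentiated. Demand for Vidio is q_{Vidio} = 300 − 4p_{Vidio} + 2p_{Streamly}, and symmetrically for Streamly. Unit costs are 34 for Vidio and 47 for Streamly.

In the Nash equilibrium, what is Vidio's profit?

6528.64

Vidio's profit: π = (p_{Vidio} − 34)(300 − 4p_{Vidio} + 2p_{Streamly}).
∂π/∂p_{Vidio} = 436 − 8p_{Vidio} + 2p_{Streamly} = 0 ⇒ p_{Vidio} = 54.5 + 0.25p_{Streamly}.
Similarly p_{Streamly} = 61 + 0.25p_{Vidio}.
Solving the two reaction functions simultaneously: (1 − (0.25)(0.25))p_{Vidio} = 54.5 + 0.25·61, so 0.9375p_{Vidio} = 69.75 and p_{Vidio} = 74.4.
Then p_{Streamly} = 61 + 0.25·74.4 = 79.6.
q_{Vidio} = 300 − 4·74.4 + 2·79.6 = 161.6.
Profit = (74.4 − 34)·161.6 = 6528.64.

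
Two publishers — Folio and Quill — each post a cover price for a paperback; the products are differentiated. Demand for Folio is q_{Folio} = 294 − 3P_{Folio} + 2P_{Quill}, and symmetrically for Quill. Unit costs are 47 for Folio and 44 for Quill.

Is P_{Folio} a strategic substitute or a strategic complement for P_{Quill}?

Folio's profit: π = (P_{Folio} − 47)(294 − 3P_{Folio} + 2P_{Quill}).
∂π/∂P_{Folio} = 435 − 6P_{Folio} + 2P_{Quill} = 0 ⇒ P_{Folio} = 72.5 + (1/3)P_{Quill}.
The best-response slope dP_{Folio}/dP_{Quill} = 1/3 > 0: the reaction function is upward-sloping, so the choices are strategic complements.

strategic complements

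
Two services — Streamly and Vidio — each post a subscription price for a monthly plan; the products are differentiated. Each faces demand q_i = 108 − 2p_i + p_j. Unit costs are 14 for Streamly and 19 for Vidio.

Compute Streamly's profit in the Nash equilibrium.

2048

Streamly's profit: π = (p_{Streamly} − 14)(108 − 2p_{Streamly} + p_{Vidio}).
∂π/∂p_{Streamly} = 136 − 4p_{Streamly} + p_{Vidio} = 0 ⇒ p_{Streamly} = 34 + 0.25p_{Vidio}.
Similarly p_{Vidio} = 36.5 + 0.25p_{Streamly}.
Substituting the second reaction function into the first: p_{Streamly} = 34 + 0.25(36.5 + 0.25p_{Streamly}), which gives 0.9375p_{Streamly} = 43.125 ⇒ p_{Streamly} = 46.
Then p_{Vidio} = 36.5 + 0.25·46 = 48.
q_{Streamly} = 108 − 2·46 + 48 = 64.
Profit = (46 − 14)·64 = 2048.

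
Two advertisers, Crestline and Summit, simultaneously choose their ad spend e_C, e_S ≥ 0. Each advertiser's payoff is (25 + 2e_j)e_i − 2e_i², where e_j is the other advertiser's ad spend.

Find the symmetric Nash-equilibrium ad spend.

12.5

Crestline's payoff is (25 + 2e_S)e_C − 2e_C².
∂π/∂e_C = 25 + 2e_S − 4e_C = 0, so e_C = 6.25 + 0.5e_S.
Setting e_C = e_S in the reaction function: e_C = 6.25 + 0.5e_C, so e_C = 6.25 / 0.5 = 12.5.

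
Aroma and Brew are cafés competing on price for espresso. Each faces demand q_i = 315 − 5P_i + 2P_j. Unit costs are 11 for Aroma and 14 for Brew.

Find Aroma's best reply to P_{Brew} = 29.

Aroma's profit: π = (P_{Aroma} − 11)(315 − 5P_{Aroma} + 2P_{Brew}).
∂π/∂P_{Aroma} = 370 − 10P_{Aroma} + 2P_{Brew} = 0 ⇒ P_{Aroma} = 37 + 0.2P_{Brew}.
At P_{Brew} = 29: P_{Aroma} = 37 + 0.2·29 = 42.8.

42.8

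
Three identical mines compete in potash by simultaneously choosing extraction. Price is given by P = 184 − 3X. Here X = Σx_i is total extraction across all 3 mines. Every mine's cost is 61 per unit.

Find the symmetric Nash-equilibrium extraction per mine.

10.25

A representative mine's profit is π_i = x_i(184 − 3X) − 61x_i, with X = x_i + Σ_{j≠i} x_j.
First-order condition: 123 − 6x_i − 3Σ_{j≠i} x_j = 0.
In a symmetric equilibrium every mine chooses the same x, so Σ_{j≠i} x_j = 2x. The condition becomes 123 − 12x = 0, giving x = 123/12 = 10.25.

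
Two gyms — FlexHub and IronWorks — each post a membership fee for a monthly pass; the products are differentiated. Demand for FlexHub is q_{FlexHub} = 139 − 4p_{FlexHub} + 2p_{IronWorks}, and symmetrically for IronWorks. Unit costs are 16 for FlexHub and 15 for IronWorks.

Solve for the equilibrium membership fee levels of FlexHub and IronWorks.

33.7, 33.3

FlexHub's profit: π = (p_{FlexHub} − 16)(139 − 4p_{FlexHub} + 2p_{IronWorks}).
∂π/∂p_{FlexHub} = 203 − 8p_{FlexHub} + 2p_{IronWorks} = 0 ⇒ p_{FlexHub} = 25.375 + 0.25p_{IronWorks}.
Similarly p_{IronWorks} = 24.875 + 0.25p_{FlexHub}.
Solving the two reaction functions simultaneously: (1 − (0.25)(0.25))p_{FlexHub} = 25.375 + 0.25·24.875, so 0.9375p_{FlexHub} = 1011/32 and p_{FlexHub} = 33.7.
Then p_{IronWorks} = 24.875 + 0.25·33.7 = 33.3.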